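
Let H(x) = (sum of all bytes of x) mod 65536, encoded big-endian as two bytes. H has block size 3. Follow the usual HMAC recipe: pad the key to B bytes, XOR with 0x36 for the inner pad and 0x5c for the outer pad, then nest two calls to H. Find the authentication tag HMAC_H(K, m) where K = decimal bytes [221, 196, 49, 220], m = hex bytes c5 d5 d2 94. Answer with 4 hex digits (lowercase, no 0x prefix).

Key decimal bytes [221, 196, 49, 220] = dd c4 31 dc is 4 bytes > B = 3, so hash it first: H(key) = 02 ae, then zero-pad to 3 bytes: K' = 02 ae 00.
K' ⊕ ipad = 34 98 36.  K' ⊕ opad = 5e f2 5c.
Inner input = (K'⊕ipad) ∥ m = 34 98 36 ∥ c5 d5 d2 94.
Inner hash: sum = 52+152+54+197+213+210+148 = 1026 → 04 02.
Outer input = (K'⊕opad) ∥ inner = 5e f2 5c ∥ 04 02.
Outer hash (tag): sum = 94+242+92+4+2 = 434 → 01 b2.

01b2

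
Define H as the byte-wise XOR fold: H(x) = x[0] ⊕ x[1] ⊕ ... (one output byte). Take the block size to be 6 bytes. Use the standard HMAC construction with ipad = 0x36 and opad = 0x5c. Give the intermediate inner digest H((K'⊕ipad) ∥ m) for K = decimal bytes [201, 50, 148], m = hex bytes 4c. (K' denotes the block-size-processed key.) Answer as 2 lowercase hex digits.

Key decimal bytes [201, 50, 148] = c9 32 94 is 3 bytes ≤ B = 6; zero-pad to 6 bytes: K' = c9 32 94 00 00 00.
K' ⊕ ipad = ff 04 a2 36 36 36.
Inner input = ff 04 a2 36 36 36 ∥ 4c.
Inner hash: XOR ff⊕04⊕a2⊕36⊕36⊕36⊕4c = 23.

23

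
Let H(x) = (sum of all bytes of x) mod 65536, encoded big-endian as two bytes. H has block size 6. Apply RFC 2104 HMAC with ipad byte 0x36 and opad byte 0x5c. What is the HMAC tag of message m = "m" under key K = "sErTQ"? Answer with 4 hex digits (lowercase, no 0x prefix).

0151

Key "sErTQ" = 73 45 72 54 51 is 5 bytes ≤ B = 6; zero-pad to 6 bytes: K' = 73 45 72 54 51 00.
K' ⊕ ipad = 45 73 44 62 67 36.  K' ⊕ opad = 2f 19 2e 08 0d 5c.
Inner input = (K'⊕ipad) ∥ m = 45 73 44 62 67 36 ∥ 6d.
Inner hash: sum = 69+115+68+98+103+54+109 = 616 → 02 68.
Outer input = (K'⊕opad) ∥ inner = 2f 19 2e 08 0d 5c ∥ 02 68.
Outer hash (tag): sum = 47+25+46+8+13+92+2+104 = 337 → 01 51.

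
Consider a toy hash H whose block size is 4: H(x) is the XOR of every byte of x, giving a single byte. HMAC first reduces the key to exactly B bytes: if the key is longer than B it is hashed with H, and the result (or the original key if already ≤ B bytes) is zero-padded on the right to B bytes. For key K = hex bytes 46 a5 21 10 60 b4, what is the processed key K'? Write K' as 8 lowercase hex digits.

|K| = 6 > B = 4, so first hash the key.
H(K): XOR 46⊕a5⊕21⊕10⊕60⊕b4 = 06.
Zero-pad H(K) = 06 to 4 bytes: K' = 06 00 00 00.

06000000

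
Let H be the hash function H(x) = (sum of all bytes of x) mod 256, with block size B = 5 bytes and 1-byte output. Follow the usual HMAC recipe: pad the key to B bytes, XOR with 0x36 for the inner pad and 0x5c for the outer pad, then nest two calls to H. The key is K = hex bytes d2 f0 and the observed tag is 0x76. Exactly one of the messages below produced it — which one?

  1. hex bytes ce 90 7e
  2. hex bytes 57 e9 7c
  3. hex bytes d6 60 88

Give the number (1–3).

Key hex bytes d2 f0 is 2 bytes ≤ B = 5; zero-pad to 5 bytes: K' = d2 f0 00 00 00.
K' ⊕ ipad = e4 c6 36 36 36; K' ⊕ opad = 8e ac 5c 5c 5c.
m1: inner = H(e4 c6 36 36 36 ce 90 7e) = 28; tag = H(8e ac 5c 5c 5c 28) = 76 ← matches
m2: inner = H(e4 c6 36 36 36 57 e9 7c) = 08; tag = H(8e ac 5c 5c 5c 08) = 56
m3: inner = H(e4 c6 36 36 36 d6 60 88) = 0a; tag = H(8e ac 5c 5c 5c 0a) = 58

1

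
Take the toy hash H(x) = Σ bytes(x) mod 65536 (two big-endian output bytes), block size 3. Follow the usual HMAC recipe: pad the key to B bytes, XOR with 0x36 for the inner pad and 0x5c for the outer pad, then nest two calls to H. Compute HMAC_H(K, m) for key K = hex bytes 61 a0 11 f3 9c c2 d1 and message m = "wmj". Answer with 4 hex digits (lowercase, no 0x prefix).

Key hex bytes 61 a0 11 f3 9c c2 d1 is 7 bytes > B = 3, so hash it first: H(key) = 04 34, then zero-pad to 3 bytes: K' = 04 34 00.
K' ⊕ ipad = 32 02 36.  K' ⊕ opad = 58 68 5c.
Inner input = (K'⊕ipad) ∥ m = 32 02 36 ∥ 77 6d 6a.
Inner hash: sum = 50+2+54+119+109+106 = 440 → 01 b8.
Outer input = (K'⊕opad) ∥ inner = 58 68 5c ∥ 01 b8.
Outer hash (tag): sum = 88+104+92+1+184 = 469 → 01 d5.

01d5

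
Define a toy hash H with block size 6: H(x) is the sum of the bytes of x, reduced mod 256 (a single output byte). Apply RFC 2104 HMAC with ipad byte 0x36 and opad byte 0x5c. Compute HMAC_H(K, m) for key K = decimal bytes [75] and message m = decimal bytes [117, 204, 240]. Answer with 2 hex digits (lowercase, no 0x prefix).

Key decimal bytes [75] = 4b is 1 byte ≤ B = 6; zero-pad to 6 bytes: K' = 4b 00 00 00 00 00.
K' ⊕ ipad = 7d 36 36 36 36 36.  K' ⊕ opad = 17 5c 5c 5c 5c 5c.
Inner input = (K'⊕ipad) ∥ m = 7d 36 36 36 36 36 ∥ 75 cc f0.
Inner hash: sum = 125+54+54+54+54+54+117+204+240 = 956; mod 256 = 188 → bc.
Outer input = (K'⊕opad) ∥ inner = 17 5c 5c 5c 5c 5c ∥ bc.
Outer hash (tag): sum = 23+92+92+92+92+92+188 = 671; mod 256 = 159 → 9f.

9f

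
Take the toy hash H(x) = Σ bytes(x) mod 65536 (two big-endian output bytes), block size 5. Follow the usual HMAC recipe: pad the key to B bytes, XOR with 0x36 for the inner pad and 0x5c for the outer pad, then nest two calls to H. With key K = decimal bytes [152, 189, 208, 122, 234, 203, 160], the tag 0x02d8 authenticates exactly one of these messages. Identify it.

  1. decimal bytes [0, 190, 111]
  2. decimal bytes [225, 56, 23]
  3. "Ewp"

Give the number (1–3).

3

Key decimal bytes [152, 189, 208, 122, 234, 203, 160] = 98 bd d0 7a ea cb a0 is 7 bytes > B = 5, so hash it first: H(key) = 04 f4, then zero-pad to 5 bytes: K' = 04 f4 00 00 00.
K' ⊕ ipad = 32 c2 36 36 36; K' ⊕ opad = 58 a8 5c 5c 5c.
m1: inner = H(32 c2 36 36 36 00 be 6f) = 02 c3; tag = H(58 a8 5c 5c 5c 02 c3) = 02d9
m2: inner = H(32 c2 36 36 36 e1 38 17) = 02 c6; tag = H(58 a8 5c 5c 5c 02 c6) = 02dc
m3: inner = H(32 c2 36 36 36 45 77 70) = 02 c2; tag = H(58 a8 5c 5c 5c 02 c2) = 02d8 ← matches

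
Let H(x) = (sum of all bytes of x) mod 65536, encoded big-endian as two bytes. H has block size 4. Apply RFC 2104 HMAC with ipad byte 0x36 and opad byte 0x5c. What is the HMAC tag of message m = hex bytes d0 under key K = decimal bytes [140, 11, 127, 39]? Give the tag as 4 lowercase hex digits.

Key decimal bytes [140, 11, 127, 39] = 8c 0b 7f 27 is exactly B = 4 bytes: K' = 8c 0b 7f 27.
K' ⊕ ipad = ba 3d 49 11.  K' ⊕ opad = d0 57 23 7b.
Inner input = (K'⊕ipad) ∥ m = ba 3d 49 11 ∥ d0.
Inner hash: sum = 186+61+73+17+208 = 545 → 02 21.
Outer input = (K'⊕opad) ∥ inner = d0 57 23 7b ∥ 02 21.
Outer hash (tag): sum = 208+87+35+123+2+33 = 488 → 01 e8.

01e8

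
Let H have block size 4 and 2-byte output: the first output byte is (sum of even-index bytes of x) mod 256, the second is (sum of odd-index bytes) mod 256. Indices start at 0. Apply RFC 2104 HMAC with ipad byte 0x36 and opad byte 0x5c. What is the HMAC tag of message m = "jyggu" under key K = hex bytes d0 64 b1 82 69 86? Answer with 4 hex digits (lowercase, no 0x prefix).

6afc

Key hex bytes d0 64 b1 82 69 86 is 6 bytes > B = 4, so hash it first: H(key) = ea 6c, then zero-pad to 4 bytes: K' = ea 6c 00 00.
K' ⊕ ipad = dc 5a 36 36.  K' ⊕ opad = b6 30 5c 5c.
Inner input = (K'⊕ipad) ∥ m = dc 5a 36 36 ∥ 6a 79 67 67 75.
Inner hash: even-index sum = 600 mod 256 = 88; odd-index sum = 368 mod 256 = 112 → 58 70.
Outer input = (K'⊕opad) ∥ inner = b6 30 5c 5c ∥ 58 70.
Outer hash (tag): even-index sum = 362 mod 256 = 106; odd-index sum = 252 mod 256 = 252 → 6a fc.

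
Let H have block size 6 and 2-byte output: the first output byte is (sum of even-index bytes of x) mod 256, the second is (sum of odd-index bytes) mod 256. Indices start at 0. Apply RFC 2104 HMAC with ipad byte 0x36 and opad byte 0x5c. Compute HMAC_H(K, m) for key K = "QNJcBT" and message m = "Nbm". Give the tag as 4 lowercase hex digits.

Key "QNJcBT" = 51 4e 4a 63 42 54 is exactly B = 6 bytes: K' = 51 4e 4a 63 42 54.
K' ⊕ ipad = 67 78 7c 55 74 62.  K' ⊕ opad = 0d 12 16 3f 1e 08.
Inner input = (K'⊕ipad) ∥ m = 67 78 7c 55 74 62 ∥ 4e 62 6d.
Inner hash: even-index sum = 530 mod 256 = 18; odd-index sum = 401 mod 256 = 145 → 12 91.
Outer input = (K'⊕opad) ∥ inner = 0d 12 16 3f 1e 08 ∥ 12 91.
Outer hash (tag): even-index sum = 83 mod 256 = 83; odd-index sum = 234 mod 256 = 234 → 53 ea.

53ea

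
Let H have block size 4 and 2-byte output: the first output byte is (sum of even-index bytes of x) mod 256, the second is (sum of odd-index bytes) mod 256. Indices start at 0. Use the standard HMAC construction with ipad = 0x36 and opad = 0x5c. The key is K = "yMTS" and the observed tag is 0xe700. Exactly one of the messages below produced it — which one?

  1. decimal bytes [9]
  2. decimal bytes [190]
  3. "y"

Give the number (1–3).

Key "yMTS" = 79 4d 54 53 is exactly B = 4 bytes: K' = 79 4d 54 53.
K' ⊕ ipad = 4f 7b 62 65; K' ⊕ opad = 25 11 08 0f.
m1: inner = H(4f 7b 62 65 09) = ba e0; tag = H(25 11 08 0f ba e0) = e700 ← matches
m2: inner = H(4f 7b 62 65 be) = 6f e0; tag = H(25 11 08 0f 6f e0) = 9c00
m3: inner = H(4f 7b 62 65 79) = 2a e0; tag = H(25 11 08 0f 2a e0) = 5700

1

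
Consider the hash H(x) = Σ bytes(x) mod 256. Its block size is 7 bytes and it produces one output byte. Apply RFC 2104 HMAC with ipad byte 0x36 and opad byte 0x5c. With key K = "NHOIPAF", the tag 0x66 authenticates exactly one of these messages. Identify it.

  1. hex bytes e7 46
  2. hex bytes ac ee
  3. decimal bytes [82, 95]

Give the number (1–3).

2

Key "NHOIPAF" = 4e 48 4f 49 50 41 46 is exactly B = 7 bytes: K' = 4e 48 4f 49 50 41 46.
K' ⊕ ipad = 78 7e 79 7f 66 77 70; K' ⊕ opad = 12 14 13 15 0c 1d 1a.
m1: inner = H(78 7e 79 7f 66 77 70 e7 46) = 68; tag = H(12 14 13 15 0c 1d 1a 68) = f9
m2: inner = H(78 7e 79 7f 66 77 70 ac ee) = d5; tag = H(12 14 13 15 0c 1d 1a d5) = 66 ← matches
m3: inner = H(78 7e 79 7f 66 77 70 52 5f) = ec; tag = H(12 14 13 15 0c 1d 1a ec) = 7d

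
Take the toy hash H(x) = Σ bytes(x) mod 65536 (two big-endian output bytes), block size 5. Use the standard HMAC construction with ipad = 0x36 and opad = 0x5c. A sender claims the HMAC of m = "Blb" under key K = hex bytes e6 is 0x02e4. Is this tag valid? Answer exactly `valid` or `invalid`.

Key hex bytes e6 is 1 byte ≤ B = 5; zero-pad to 5 bytes: K' = e6 00 00 00 00.
K' ⊕ ipad = d0 36 36 36 36; K' ⊕ opad = ba 5c 5c 5c 5c.
Inner hash: sum = 208+54+54+54+54+66+108+98 = 696 → 02 b8.
Outer hash (recomputed tag): sum = 186+92+92+92+92+2+184 = 740 → 02 e4.
Recomputed tag = 02e4; claimed = 02e4 → match.

valid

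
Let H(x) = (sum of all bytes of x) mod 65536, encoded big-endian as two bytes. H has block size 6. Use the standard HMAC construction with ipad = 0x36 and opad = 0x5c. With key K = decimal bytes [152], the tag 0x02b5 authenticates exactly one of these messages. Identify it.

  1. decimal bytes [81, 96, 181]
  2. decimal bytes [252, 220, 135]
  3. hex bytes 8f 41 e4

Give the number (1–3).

1

Key decimal bytes [152] = 98 is 1 byte ≤ B = 6; zero-pad to 6 bytes: K' = 98 00 00 00 00 00.
K' ⊕ ipad = ae 36 36 36 36 36; K' ⊕ opad = c4 5c 5c 5c 5c 5c.
m1: inner = H(ae 36 36 36 36 36 51 60 b5) = 03 22; tag = H(c4 5c 5c 5c 5c 5c 03 22) = 02b5 ← matches
m2: inner = H(ae 36 36 36 36 36 fc dc 87) = 04 1b; tag = H(c4 5c 5c 5c 5c 5c 04 1b) = 02af
m3: inner = H(ae 36 36 36 36 36 8f 41 e4) = 03 70; tag = H(c4 5c 5c 5c 5c 5c 03 70) = 0303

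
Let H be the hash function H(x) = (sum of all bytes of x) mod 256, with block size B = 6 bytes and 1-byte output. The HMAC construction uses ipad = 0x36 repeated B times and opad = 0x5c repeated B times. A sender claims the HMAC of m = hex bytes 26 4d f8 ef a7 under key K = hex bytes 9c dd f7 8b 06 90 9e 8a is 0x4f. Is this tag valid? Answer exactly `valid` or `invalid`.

valid

Key hex bytes 9c dd f7 8b 06 90 9e 8a is 8 bytes > B = 6, so hash it first: H(key) = b9, then zero-pad to 6 bytes: K' = b9 00 00 00 00 00.
K' ⊕ ipad = 8f 36 36 36 36 36; K' ⊕ opad = e5 5c 5c 5c 5c 5c.
Inner hash: sum = 143+54+54+54+54+54+38+77+248+239+167 = 1182; mod 256 = 158 → 9e.
Outer hash (recomputed tag): sum = 229+92+92+92+92+92+158 = 847; mod 256 = 79 → 4f.
Recomputed tag = 4f; claimed = 4f → match.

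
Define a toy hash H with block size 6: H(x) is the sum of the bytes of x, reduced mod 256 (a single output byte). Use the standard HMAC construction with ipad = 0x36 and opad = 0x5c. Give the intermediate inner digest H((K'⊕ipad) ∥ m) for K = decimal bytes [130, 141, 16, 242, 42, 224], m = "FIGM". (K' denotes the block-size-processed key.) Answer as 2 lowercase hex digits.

6e

Key decimal bytes [130, 141, 16, 242, 42, 224] = 82 8d 10 f2 2a e0 is exactly B = 6 bytes: K' = 82 8d 10 f2 2a e0.
K' ⊕ ipad = b4 bb 26 c4 1c d6.
Inner input = b4 bb 26 c4 1c d6 ∥ 46 49 47 4d.
Inner hash: sum = 180+187+38+196+28+214+70+73+71+77 = 1134; mod 256 = 110 → 6e.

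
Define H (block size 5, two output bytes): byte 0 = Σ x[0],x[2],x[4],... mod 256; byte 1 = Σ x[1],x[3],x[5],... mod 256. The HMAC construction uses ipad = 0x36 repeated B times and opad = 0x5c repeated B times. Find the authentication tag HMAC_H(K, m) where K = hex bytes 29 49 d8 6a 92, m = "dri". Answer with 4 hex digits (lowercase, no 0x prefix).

6f6e

Key hex bytes 29 49 d8 6a 92 is exactly B = 5 bytes: K' = 29 49 d8 6a 92.
K' ⊕ ipad = 1f 7f ee 5c a4.  K' ⊕ opad = 75 15 84 36 ce.
Inner input = (K'⊕ipad) ∥ m = 1f 7f ee 5c a4 ∥ 64 72 69.
Inner hash: even-index sum = 547 mod 256 = 35; odd-index sum = 424 mod 256 = 168 → 23 a8.
Outer input = (K'⊕opad) ∥ inner = 75 15 84 36 ce ∥ 23 a8.
Outer hash (tag): even-index sum = 623 mod 256 = 111; odd-index sum = 110 mod 256 = 110 → 6f 6e.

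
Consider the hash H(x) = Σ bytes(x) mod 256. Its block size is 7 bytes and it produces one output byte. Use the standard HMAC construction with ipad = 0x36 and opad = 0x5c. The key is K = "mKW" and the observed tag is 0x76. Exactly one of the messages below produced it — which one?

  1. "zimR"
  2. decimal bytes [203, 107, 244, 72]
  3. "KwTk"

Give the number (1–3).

1

Key "mKW" = 6d 4b 57 is 3 bytes ≤ B = 7; zero-pad to 7 bytes: K' = 6d 4b 57 00 00 00 00.
K' ⊕ ipad = 5b 7d 61 36 36 36 36; K' ⊕ opad = 31 17 0b 5c 5c 5c 5c.
m1: inner = H(5b 7d 61 36 36 36 36 7a 69 6d 52) = b3; tag = H(31 17 0b 5c 5c 5c 5c b3) = 76 ← matches
m2: inner = H(5b 7d 61 36 36 36 36 cb 6b f4 48) = 83; tag = H(31 17 0b 5c 5c 5c 5c 83) = 46
m3: inner = H(5b 7d 61 36 36 36 36 4b 77 54 6b) = 92; tag = H(31 17 0b 5c 5c 5c 5c 92) = 55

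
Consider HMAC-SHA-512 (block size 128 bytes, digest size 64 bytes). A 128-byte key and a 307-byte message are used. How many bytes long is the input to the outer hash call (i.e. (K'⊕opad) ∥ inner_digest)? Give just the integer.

Key is 128 ≤ 128 bytes, zero-padded: |K'| = 128.
Outer input = (K'⊕opad) ∥ H(inner) → 128 + 64 = 192 bytes.

192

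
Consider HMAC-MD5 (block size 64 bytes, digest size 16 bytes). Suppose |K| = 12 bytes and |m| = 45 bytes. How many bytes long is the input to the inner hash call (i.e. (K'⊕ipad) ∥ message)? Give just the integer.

109

Key is 12 ≤ 64 bytes, zero-padded: |K'| = 64.
Inner input = (K'⊕ipad) ∥ m → 64 + 45 = 109 bytes.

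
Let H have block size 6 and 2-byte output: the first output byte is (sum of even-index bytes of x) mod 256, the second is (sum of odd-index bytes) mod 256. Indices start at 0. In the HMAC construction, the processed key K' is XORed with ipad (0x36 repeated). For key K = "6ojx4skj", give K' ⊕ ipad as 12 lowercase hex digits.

Key "6ojx4skj" = 36 6f 6a 78 34 73 6b 6a is 8 bytes > B = 6, so hash it first: H(key) = 3f c4, then zero-pad to 6 bytes: K' = 3f c4 00 00 00 00.
XOR each byte with 0x36: 3f⊕36=09, c4⊕36=f2, 00⊕36=36, 00⊕36=36, 00⊕36=36, 00⊕36=36.

09f236363636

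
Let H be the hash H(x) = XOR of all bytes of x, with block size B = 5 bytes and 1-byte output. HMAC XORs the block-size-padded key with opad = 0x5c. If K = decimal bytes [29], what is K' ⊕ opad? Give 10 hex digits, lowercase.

Key decimal bytes [29] = 1d is 1 byte ≤ B = 5; zero-pad to 5 bytes: K' = 1d 00 00 00 00.
XOR each byte with 0x5c: 1d⊕5c=41, 00⊕5c=5c, 00⊕5c=5c, 00⊕5c=5c, 00⊕5c=5c.

415c5c5c5c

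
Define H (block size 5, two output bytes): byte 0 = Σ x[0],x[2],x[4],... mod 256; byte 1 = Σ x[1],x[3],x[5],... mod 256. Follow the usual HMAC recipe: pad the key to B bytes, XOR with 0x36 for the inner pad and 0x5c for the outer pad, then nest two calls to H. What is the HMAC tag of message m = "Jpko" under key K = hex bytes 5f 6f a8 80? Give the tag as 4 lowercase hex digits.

Key hex bytes 5f 6f a8 80 is 4 bytes ≤ B = 5; zero-pad to 5 bytes: K' = 5f 6f a8 80 00.
K' ⊕ ipad = 69 59 9e b6 36.  K' ⊕ opad = 03 33 f4 dc 5c.
Inner input = (K'⊕ipad) ∥ m = 69 59 9e b6 36 ∥ 4a 70 6b 6f.
Inner hash: even-index sum = 540 mod 256 = 28; odd-index sum = 452 mod 256 = 196 → 1c c4.
Outer input = (K'⊕opad) ∥ inner = 03 33 f4 dc 5c ∥ 1c c4.
Outer hash (tag): even-index sum = 535 mod 256 = 23; odd-index sum = 299 mod 256 = 43 → 17 2b.

172b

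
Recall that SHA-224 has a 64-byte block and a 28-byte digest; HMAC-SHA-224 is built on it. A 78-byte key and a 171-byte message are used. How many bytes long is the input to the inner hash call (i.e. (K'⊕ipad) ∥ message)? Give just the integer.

Key is 78 > 64 bytes, so it is hashed to 28 bytes then zero-padded to 64: |K'| = 64.
Inner input = (K'⊕ipad) ∥ m → 64 + 171 = 235 bytes.

235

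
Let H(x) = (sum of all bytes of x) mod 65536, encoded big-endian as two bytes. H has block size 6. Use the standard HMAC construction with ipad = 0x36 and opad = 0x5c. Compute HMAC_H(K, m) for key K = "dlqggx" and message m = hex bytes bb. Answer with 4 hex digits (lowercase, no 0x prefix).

01cf

Key "dlqggx" = 64 6c 71 67 67 78 is exactly B = 6 bytes: K' = 64 6c 71 67 67 78.
K' ⊕ ipad = 52 5a 47 51 51 4e.  K' ⊕ opad = 38 30 2d 3b 3b 24.
Inner input = (K'⊕ipad) ∥ m = 52 5a 47 51 51 4e ∥ bb.
Inner hash: sum = 82+90+71+81+81+78+187 = 670 → 02 9e.
Outer input = (K'⊕opad) ∥ inner = 38 30 2d 3b 3b 24 ∥ 02 9e.
Outer hash (tag): sum = 56+48+45+59+59+36+2+158 = 463 → 01 cf.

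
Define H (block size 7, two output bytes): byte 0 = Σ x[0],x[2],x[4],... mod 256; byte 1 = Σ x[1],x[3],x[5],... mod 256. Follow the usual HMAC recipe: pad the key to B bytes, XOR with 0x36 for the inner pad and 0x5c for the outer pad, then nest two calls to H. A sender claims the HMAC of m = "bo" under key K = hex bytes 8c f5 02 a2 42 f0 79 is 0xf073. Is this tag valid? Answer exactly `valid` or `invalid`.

Key hex bytes 8c f5 02 a2 42 f0 79 is exactly B = 7 bytes: K' = 8c f5 02 a2 42 f0 79.
K' ⊕ ipad = ba c3 34 94 74 c6 4f; K' ⊕ opad = d0 a9 5e fe 1e ac 25.
Inner hash: even-index sum = 544 mod 256 = 32; odd-index sum = 639 mod 256 = 127 → 20 7f.
Outer hash (recomputed tag): even-index sum = 496 mod 256 = 240; odd-index sum = 627 mod 256 = 115 → f0 73.
Recomputed tag = f073; claimed = f073 → match.

valid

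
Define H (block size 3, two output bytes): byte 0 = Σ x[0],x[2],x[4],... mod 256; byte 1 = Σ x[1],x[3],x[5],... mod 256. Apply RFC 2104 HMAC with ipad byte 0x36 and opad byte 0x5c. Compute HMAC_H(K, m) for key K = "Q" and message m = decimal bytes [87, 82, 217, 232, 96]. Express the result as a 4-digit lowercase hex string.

2f33

Key "Q" = 51 is 1 byte ≤ B = 3; zero-pad to 3 bytes: K' = 51 00 00.
K' ⊕ ipad = 67 36 36.  K' ⊕ opad = 0d 5c 5c.
Inner input = (K'⊕ipad) ∥ m = 67 36 36 ∥ 57 52 d9 e8 60.
Inner hash: even-index sum = 471 mod 256 = 215; odd-index sum = 454 mod 256 = 198 → d7 c6.
Outer input = (K'⊕opad) ∥ inner = 0d 5c 5c ∥ d7 c6.
Outer hash (tag): even-index sum = 303 mod 256 = 47; odd-index sum = 307 mod 256 = 51 → 2f 33.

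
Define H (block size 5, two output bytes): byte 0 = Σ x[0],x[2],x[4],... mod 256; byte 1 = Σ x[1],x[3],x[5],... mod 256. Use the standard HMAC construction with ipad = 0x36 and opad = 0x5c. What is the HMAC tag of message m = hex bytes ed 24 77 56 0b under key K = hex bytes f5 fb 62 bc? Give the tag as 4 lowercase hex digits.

094e

Key hex bytes f5 fb 62 bc is 4 bytes ≤ B = 5; zero-pad to 5 bytes: K' = f5 fb 62 bc 00.
K' ⊕ ipad = c3 cd 54 8a 36.  K' ⊕ opad = a9 a7 3e e0 5c.
Inner input = (K'⊕ipad) ∥ m = c3 cd 54 8a 36 ∥ ed 24 77 56 0b.
Inner hash: even-index sum = 455 mod 256 = 199; odd-index sum = 710 mod 256 = 198 → c7 c6.
Outer input = (K'⊕opad) ∥ inner = a9 a7 3e e0 5c ∥ c7 c6.
Outer hash (tag): even-index sum = 521 mod 256 = 9; odd-index sum = 590 mod 256 = 78 → 09 4e.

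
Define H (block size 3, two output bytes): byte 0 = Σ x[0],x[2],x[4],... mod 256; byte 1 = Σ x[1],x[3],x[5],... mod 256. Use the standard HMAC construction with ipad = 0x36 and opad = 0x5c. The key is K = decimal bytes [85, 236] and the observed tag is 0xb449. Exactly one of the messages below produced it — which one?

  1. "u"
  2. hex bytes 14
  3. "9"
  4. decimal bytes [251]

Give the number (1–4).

1

Key decimal bytes [85, 236] = 55 ec is 2 bytes ≤ B = 3; zero-pad to 3 bytes: K' = 55 ec 00.
K' ⊕ ipad = 63 da 36; K' ⊕ opad = 09 b0 5c.
m1: inner = H(63 da 36 75) = 99 4f; tag = H(09 b0 5c 99 4f) = b449 ← matches
m2: inner = H(63 da 36 14) = 99 ee; tag = H(09 b0 5c 99 ee) = 5349
m3: inner = H(63 da 36 39) = 99 13; tag = H(09 b0 5c 99 13) = 7849
m4: inner = H(63 da 36 fb) = 99 d5; tag = H(09 b0 5c 99 d5) = 3a49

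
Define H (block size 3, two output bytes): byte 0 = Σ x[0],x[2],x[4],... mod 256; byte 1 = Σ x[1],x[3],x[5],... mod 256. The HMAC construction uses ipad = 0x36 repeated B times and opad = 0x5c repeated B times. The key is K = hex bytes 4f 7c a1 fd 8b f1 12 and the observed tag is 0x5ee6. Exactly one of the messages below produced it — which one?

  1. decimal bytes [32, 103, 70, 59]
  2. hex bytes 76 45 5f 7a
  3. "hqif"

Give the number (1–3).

2

Key hex bytes 4f 7c a1 fd 8b f1 12 is 7 bytes > B = 3, so hash it first: H(key) = 8d 6a, then zero-pad to 3 bytes: K' = 8d 6a 00.
K' ⊕ ipad = bb 5c 36; K' ⊕ opad = d1 36 5c.
m1: inner = H(bb 5c 36 20 67 46 3b) = 93 c2; tag = H(d1 36 5c 93 c2) = efc9
m2: inner = H(bb 5c 36 76 45 5f 7a) = b0 31; tag = H(d1 36 5c b0 31) = 5ee6 ← matches
m3: inner = H(bb 5c 36 68 71 69 66) = c8 2d; tag = H(d1 36 5c c8 2d) = 5afe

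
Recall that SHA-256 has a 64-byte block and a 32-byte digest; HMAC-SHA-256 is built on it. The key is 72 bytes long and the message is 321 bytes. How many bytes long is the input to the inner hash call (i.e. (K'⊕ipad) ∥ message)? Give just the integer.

Key is 72 > 64 bytes, so it is hashed to 32 bytes then zero-padded to 64: |K'| = 64.
Inner input = (K'⊕ipad) ∥ m → 64 + 321 = 385 bytes.

385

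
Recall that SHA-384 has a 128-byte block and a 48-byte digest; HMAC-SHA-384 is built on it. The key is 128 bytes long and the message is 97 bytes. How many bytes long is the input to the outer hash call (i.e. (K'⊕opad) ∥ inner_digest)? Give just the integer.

Key is 128 ≤ 128 bytes, zero-padded: |K'| = 128.
Outer input = (K'⊕opad) ∥ H(inner) → 128 + 48 = 176 bytes.

176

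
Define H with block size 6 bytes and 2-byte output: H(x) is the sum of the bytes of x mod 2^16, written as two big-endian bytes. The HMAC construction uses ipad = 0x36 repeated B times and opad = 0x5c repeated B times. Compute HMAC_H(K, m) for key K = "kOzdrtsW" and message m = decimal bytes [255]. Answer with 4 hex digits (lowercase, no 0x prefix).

026f

Key "kOzdrtsW" = 6b 4f 7a 64 72 74 73 57 is 8 bytes > B = 6, so hash it first: H(key) = 03 48, then zero-pad to 6 bytes: K' = 03 48 00 00 00 00.
K' ⊕ ipad = 35 7e 36 36 36 36.  K' ⊕ opad = 5f 14 5c 5c 5c 5c.
Inner input = (K'⊕ipad) ∥ m = 35 7e 36 36 36 36 ∥ ff.
Inner hash: sum = 53+126+54+54+54+54+255 = 650 → 02 8a.
Outer input = (K'⊕opad) ∥ inner = 5f 14 5c 5c 5c 5c ∥ 02 8a.
Outer hash (tag): sum = 95+20+92+92+92+92+2+138 = 623 → 02 6f.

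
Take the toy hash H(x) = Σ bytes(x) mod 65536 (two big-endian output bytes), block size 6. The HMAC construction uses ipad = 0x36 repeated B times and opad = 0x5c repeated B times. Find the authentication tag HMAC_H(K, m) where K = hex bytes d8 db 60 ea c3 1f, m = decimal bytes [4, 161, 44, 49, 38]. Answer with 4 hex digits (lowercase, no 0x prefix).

Key hex bytes d8 db 60 ea c3 1f is exactly B = 6 bytes: K' = d8 db 60 ea c3 1f.
K' ⊕ ipad = ee ed 56 dc f5 29.  K' ⊕ opad = 84 87 3c b6 9f 43.
Inner input = (K'⊕ipad) ∥ m = ee ed 56 dc f5 29 ∥ 04 a1 2c 31 26.
Inner hash: sum = 238+237+86+220+245+41+4+161+44+49+38 = 1363 → 05 53.
Outer input = (K'⊕opad) ∥ inner = 84 87 3c b6 9f 43 ∥ 05 53.
Outer hash (tag): sum = 132+135+60+182+159+67+5+83 = 823 → 03 37.

0337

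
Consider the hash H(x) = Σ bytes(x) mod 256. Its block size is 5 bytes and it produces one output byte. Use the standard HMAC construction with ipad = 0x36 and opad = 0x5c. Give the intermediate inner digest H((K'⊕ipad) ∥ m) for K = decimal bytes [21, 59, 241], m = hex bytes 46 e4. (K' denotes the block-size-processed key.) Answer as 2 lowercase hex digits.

8d

Key decimal bytes [21, 59, 241] = 15 3b f1 is 3 bytes ≤ B = 5; zero-pad to 5 bytes: K' = 15 3b f1 00 00.
K' ⊕ ipad = 23 0d c7 36 36.
Inner input = 23 0d c7 36 36 ∥ 46 e4.
Inner hash: sum = 35+13+199+54+54+70+228 = 653; mod 256 = 141 → 8d.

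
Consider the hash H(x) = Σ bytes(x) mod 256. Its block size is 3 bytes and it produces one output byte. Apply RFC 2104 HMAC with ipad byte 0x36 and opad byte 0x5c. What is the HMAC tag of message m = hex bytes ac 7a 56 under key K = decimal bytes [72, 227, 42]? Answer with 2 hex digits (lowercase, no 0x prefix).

Key decimal bytes [72, 227, 42] = 48 e3 2a is exactly B = 3 bytes: K' = 48 e3 2a.
K' ⊕ ipad = 7e d5 1c.  K' ⊕ opad = 14 bf 76.
Inner input = (K'⊕ipad) ∥ m = 7e d5 1c ∥ ac 7a 56.
Inner hash: sum = 126+213+28+172+122+86 = 747; mod 256 = 235 → eb.
Outer input = (K'⊕opad) ∥ inner = 14 bf 76 ∥ eb.
Outer hash (tag): sum = 20+191+118+235 = 564; mod 256 = 52 → 34.

34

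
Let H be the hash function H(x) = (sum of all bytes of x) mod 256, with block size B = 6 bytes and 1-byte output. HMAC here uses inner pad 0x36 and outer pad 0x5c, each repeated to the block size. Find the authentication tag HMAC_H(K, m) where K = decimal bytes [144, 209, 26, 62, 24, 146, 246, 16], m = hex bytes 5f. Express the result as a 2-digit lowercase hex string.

Key decimal bytes [144, 209, 26, 62, 24, 146, 246, 16] = 90 d1 1a 3e 18 92 f6 10 is 8 bytes > B = 6, so hash it first: H(key) = 69, then zero-pad to 6 bytes: K' = 69 00 00 00 00 00.
K' ⊕ ipad = 5f 36 36 36 36 36.  K' ⊕ opad = 35 5c 5c 5c 5c 5c.
Inner input = (K'⊕ipad) ∥ m = 5f 36 36 36 36 36 ∥ 5f.
Inner hash: sum = 95+54+54+54+54+54+95 = 460; mod 256 = 204 → cc.
Outer input = (K'⊕opad) ∥ inner = 35 5c 5c 5c 5c 5c ∥ cc.
Outer hash (tag): sum = 53+92+92+92+92+92+204 = 717; mod 256 = 205 → cd.

cd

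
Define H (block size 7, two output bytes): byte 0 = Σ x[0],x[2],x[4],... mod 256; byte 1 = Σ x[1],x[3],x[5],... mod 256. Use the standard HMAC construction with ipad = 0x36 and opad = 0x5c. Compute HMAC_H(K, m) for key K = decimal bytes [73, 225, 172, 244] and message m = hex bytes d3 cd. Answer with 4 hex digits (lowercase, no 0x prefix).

Key decimal bytes [73, 225, 172, 244] = 49 e1 ac f4 is 4 bytes ≤ B = 7; zero-pad to 7 bytes: K' = 49 e1 ac f4 00 00 00.
K' ⊕ ipad = 7f d7 9a c2 36 36 36.  K' ⊕ opad = 15 bd f0 a8 5c 5c 5c.
Inner input = (K'⊕ipad) ∥ m = 7f d7 9a c2 36 36 36 ∥ d3 cd.
Inner hash: even-index sum = 594 mod 256 = 82; odd-index sum = 674 mod 256 = 162 → 52 a2.
Outer input = (K'⊕opad) ∥ inner = 15 bd f0 a8 5c 5c 5c ∥ 52 a2.
Outer hash (tag): even-index sum = 607 mod 256 = 95; odd-index sum = 531 mod 256 = 19 → 5f 13.

5f13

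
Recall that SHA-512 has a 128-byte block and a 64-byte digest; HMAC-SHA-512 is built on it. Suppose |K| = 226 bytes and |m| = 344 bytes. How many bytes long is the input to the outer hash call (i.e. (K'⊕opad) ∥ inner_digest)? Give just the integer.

Key is 226 > 128 bytes, so it is hashed to 64 bytes then zero-padded to 128: |K'| = 128.
Outer input = (K'⊕opad) ∥ H(inner) → 128 + 64 = 192 bytes.

192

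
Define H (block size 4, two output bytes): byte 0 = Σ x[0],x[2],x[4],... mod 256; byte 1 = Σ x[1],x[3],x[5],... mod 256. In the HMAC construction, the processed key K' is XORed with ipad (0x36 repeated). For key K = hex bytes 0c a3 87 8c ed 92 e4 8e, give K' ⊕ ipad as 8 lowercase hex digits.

52793636

Key hex bytes 0c a3 87 8c ed 92 e4 8e is 8 bytes > B = 4, so hash it first: H(key) = 64 4f, then zero-pad to 4 bytes: K' = 64 4f 00 00.
XOR each byte with 0x36: 64⊕36=52, 4f⊕36=79, 00⊕36=36, 00⊕36=36.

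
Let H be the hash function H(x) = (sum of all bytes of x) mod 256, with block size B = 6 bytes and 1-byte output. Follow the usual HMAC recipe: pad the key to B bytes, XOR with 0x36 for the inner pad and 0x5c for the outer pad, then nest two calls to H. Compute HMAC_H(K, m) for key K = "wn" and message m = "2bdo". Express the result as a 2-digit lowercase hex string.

a5

Key "wn" = 77 6e is 2 bytes ≤ B = 6; zero-pad to 6 bytes: K' = 77 6e 00 00 00 00.
K' ⊕ ipad = 41 58 36 36 36 36.  K' ⊕ opad = 2b 32 5c 5c 5c 5c.
Inner input = (K'⊕ipad) ∥ m = 41 58 36 36 36 36 ∥ 32 62 64 6f.
Inner hash: sum = 65+88+54+54+54+54+50+98+100+111 = 728; mod 256 = 216 → d8.
Outer input = (K'⊕opad) ∥ inner = 2b 32 5c 5c 5c 5c ∥ d8.
Outer hash (tag): sum = 43+50+92+92+92+92+216 = 677; mod 256 = 165 → a5.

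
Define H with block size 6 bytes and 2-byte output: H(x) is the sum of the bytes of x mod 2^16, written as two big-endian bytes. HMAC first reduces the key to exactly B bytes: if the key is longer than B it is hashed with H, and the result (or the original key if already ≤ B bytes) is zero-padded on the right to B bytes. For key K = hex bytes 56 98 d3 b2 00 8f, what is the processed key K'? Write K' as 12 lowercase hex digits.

5698d3b2008f

Key hex bytes 56 98 d3 b2 00 8f is exactly B = 6 bytes: K' = 56 98 d3 b2 00 8f.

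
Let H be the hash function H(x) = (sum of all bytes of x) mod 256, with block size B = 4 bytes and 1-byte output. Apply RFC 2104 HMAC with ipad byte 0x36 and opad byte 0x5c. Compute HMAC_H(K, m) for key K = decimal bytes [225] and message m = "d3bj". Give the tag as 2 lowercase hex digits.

Key decimal bytes [225] = e1 is 1 byte ≤ B = 4; zero-pad to 4 bytes: K' = e1 00 00 00.
K' ⊕ ipad = d7 36 36 36.  K' ⊕ opad = bd 5c 5c 5c.
Inner input = (K'⊕ipad) ∥ m = d7 36 36 36 ∥ 64 33 62 6a.
Inner hash: sum = 215+54+54+54+100+51+98+106 = 732; mod 256 = 220 → dc.
Outer input = (K'⊕opad) ∥ inner = bd 5c 5c 5c ∥ dc.
Outer hash (tag): sum = 189+92+92+92+220 = 685; mod 256 = 173 → ad.

ad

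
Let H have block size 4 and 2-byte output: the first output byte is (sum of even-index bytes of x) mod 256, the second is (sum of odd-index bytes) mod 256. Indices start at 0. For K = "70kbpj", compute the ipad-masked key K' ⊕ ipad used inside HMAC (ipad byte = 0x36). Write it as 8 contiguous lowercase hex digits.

24ca3636

Key "70kbpj" = 37 30 6b 62 70 6a is 6 bytes > B = 4, so hash it first: H(key) = 12 fc, then zero-pad to 4 bytes: K' = 12 fc 00 00.
XOR each byte with 0x36: 12⊕36=24, fc⊕36=ca, 00⊕36=36, 00⊕36=36.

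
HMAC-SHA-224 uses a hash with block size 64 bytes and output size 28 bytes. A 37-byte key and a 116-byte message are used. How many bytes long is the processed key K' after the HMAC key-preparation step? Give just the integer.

Key is 37 ≤ 64 bytes, zero-padded: |K'| = 64.

64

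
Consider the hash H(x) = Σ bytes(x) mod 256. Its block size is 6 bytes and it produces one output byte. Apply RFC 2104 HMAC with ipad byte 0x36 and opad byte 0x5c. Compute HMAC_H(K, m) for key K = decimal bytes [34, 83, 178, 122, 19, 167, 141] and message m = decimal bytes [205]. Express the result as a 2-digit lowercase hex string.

Key decimal bytes [34, 83, 178, 122, 19, 167, 141] = 22 53 b2 7a 13 a7 8d is 7 bytes > B = 6, so hash it first: H(key) = e8, then zero-pad to 6 bytes: K' = e8 00 00 00 00 00.
K' ⊕ ipad = de 36 36 36 36 36.  K' ⊕ opad = b4 5c 5c 5c 5c 5c.
Inner input = (K'⊕ipad) ∥ m = de 36 36 36 36 36 ∥ cd.
Inner hash: sum = 222+54+54+54+54+54+205 = 697; mod 256 = 185 → b9.
Outer input = (K'⊕opad) ∥ inner = b4 5c 5c 5c 5c 5c ∥ b9.
Outer hash (tag): sum = 180+92+92+92+92+92+185 = 825; mod 256 = 57 → 39.

39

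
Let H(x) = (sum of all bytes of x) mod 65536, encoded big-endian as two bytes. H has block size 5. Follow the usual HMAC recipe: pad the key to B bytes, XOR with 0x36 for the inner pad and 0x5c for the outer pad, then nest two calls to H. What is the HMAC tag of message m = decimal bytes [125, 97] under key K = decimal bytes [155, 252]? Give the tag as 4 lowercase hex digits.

Key decimal bytes [155, 252] = 9b fc is 2 bytes ≤ B = 5; zero-pad to 5 bytes: K' = 9b fc 00 00 00.
K' ⊕ ipad = ad ca 36 36 36.  K' ⊕ opad = c7 a0 5c 5c 5c.
Inner input = (K'⊕ipad) ∥ m = ad ca 36 36 36 ∥ 7d 61.
Inner hash: sum = 173+202+54+54+54+125+97 = 759 → 02 f7.
Outer input = (K'⊕opad) ∥ inner = c7 a0 5c 5c 5c ∥ 02 f7.
Outer hash (tag): sum = 199+160+92+92+92+2+247 = 884 → 03 74.

0374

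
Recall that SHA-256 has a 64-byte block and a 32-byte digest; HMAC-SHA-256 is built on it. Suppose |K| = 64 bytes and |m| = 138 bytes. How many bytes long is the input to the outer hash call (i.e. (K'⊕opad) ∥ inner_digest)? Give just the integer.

96

Key is 64 ≤ 64 bytes, zero-padded: |K'| = 64.
Outer input = (K'⊕opad) ∥ H(inner) → 64 + 32 = 96 bytes.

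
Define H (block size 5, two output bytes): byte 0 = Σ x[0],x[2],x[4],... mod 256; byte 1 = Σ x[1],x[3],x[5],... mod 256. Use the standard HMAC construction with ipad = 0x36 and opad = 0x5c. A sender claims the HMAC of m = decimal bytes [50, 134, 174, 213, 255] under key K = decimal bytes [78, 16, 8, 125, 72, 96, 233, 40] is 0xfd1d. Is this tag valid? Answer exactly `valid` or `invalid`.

Key decimal bytes [78, 16, 8, 125, 72, 96, 233, 40] = 4e 10 08 7d 48 60 e9 28 is 8 bytes > B = 5, so hash it first: H(key) = 87 15, then zero-pad to 5 bytes: K' = 87 15 00 00 00.
K' ⊕ ipad = b1 23 36 36 36; K' ⊕ opad = db 49 5c 5c 5c.
Inner hash: even-index sum = 632 mod 256 = 120; odd-index sum = 568 mod 256 = 56 → 78 38.
Outer hash (recomputed tag): even-index sum = 459 mod 256 = 203; odd-index sum = 285 mod 256 = 29 → cb 1d.
Recomputed tag = cb1d; claimed = fd1d → mismatch.

invalid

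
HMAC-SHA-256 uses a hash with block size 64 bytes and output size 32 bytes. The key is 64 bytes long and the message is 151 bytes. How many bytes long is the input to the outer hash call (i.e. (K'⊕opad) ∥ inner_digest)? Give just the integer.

96

Key is 64 ≤ 64 bytes, zero-padded: |K'| = 64.
Outer input = (K'⊕opad) ∥ H(inner) → 64 + 32 = 96 bytes.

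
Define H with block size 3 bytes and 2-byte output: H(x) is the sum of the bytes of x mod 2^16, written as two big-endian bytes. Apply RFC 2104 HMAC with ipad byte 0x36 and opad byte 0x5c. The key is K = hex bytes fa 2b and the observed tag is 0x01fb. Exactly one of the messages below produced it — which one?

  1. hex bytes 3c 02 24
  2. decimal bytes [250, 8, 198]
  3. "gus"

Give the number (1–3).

1

Key hex bytes fa 2b is 2 bytes ≤ B = 3; zero-pad to 3 bytes: K' = fa 2b 00.
K' ⊕ ipad = cc 1d 36; K' ⊕ opad = a6 77 5c.
m1: inner = H(cc 1d 36 3c 02 24) = 01 81; tag = H(a6 77 5c 01 81) = 01fb ← matches
m2: inner = H(cc 1d 36 fa 08 c6) = 02 e7; tag = H(a6 77 5c 02 e7) = 0262
m3: inner = H(cc 1d 36 67 75 73) = 02 6e; tag = H(a6 77 5c 02 6e) = 01e9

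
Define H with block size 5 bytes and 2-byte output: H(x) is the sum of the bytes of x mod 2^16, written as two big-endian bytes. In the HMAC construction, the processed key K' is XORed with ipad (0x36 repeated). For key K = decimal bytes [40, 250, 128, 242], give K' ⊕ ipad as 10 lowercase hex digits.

Key decimal bytes [40, 250, 128, 242] = 28 fa 80 f2 is 4 bytes ≤ B = 5; zero-pad to 5 bytes: K' = 28 fa 80 f2 00.
XOR each byte with 0x36: 28⊕36=1e, fa⊕36=cc, 80⊕36=b6, f2⊕36=c4, 00⊕36=36.

1eccb6c436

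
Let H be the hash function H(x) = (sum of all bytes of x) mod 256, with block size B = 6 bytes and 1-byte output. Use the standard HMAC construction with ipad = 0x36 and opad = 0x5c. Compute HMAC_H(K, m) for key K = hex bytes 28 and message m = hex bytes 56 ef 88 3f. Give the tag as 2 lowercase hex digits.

78

Key hex bytes 28 is 1 byte ≤ B = 6; zero-pad to 6 bytes: K' = 28 00 00 00 00 00.
K' ⊕ ipad = 1e 36 36 36 36 36.  K' ⊕ opad = 74 5c 5c 5c 5c 5c.
Inner input = (K'⊕ipad) ∥ m = 1e 36 36 36 36 36 ∥ 56 ef 88 3f.
Inner hash: sum = 30+54+54+54+54+54+86+239+136+63 = 824; mod 256 = 56 → 38.
Outer input = (K'⊕opad) ∥ inner = 74 5c 5c 5c 5c 5c ∥ 38.
Outer hash (tag): sum = 116+92+92+92+92+92+56 = 632; mod 256 = 120 → 78.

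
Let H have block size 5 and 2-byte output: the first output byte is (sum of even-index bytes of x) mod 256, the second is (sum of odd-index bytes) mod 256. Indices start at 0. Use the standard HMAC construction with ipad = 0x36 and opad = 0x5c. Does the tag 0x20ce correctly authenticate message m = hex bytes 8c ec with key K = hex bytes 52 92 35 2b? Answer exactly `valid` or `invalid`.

Key hex bytes 52 92 35 2b is 4 bytes ≤ B = 5; zero-pad to 5 bytes: K' = 52 92 35 2b 00.
K' ⊕ ipad = 64 a4 03 1d 36; K' ⊕ opad = 0e ce 69 77 5c.
Inner hash: even-index sum = 393 mod 256 = 137; odd-index sum = 333 mod 256 = 77 → 89 4d.
Outer hash (recomputed tag): even-index sum = 288 mod 256 = 32; odd-index sum = 462 mod 256 = 206 → 20 ce.
Recomputed tag = 20ce; claimed = 20ce → match.

valid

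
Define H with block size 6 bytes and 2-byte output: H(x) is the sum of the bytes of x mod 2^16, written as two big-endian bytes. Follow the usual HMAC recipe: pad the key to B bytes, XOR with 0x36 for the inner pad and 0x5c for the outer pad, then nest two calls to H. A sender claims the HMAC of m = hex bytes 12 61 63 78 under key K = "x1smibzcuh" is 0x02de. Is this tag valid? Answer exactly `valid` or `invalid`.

invalid

Key "x1smibzcuh" = 78 31 73 6d 69 62 7a 63 75 68 is 10 bytes > B = 6, so hash it first: H(key) = 04 0e, then zero-pad to 6 bytes: K' = 04 0e 00 00 00 00.
K' ⊕ ipad = 32 38 36 36 36 36; K' ⊕ opad = 58 52 5c 5c 5c 5c.
Inner hash: sum = 50+56+54+54+54+54+18+97+99+120 = 656 → 02 90.
Outer hash (recomputed tag): sum = 88+82+92+92+92+92+2+144 = 684 → 02 ac.
Recomputed tag = 02ac; claimed = 02de → mismatch.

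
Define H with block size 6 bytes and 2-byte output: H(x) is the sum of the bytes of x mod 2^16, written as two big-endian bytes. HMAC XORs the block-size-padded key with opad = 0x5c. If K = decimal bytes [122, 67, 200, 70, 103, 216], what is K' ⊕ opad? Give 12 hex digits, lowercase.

Key decimal bytes [122, 67, 200, 70, 103, 216] = 7a 43 c8 46 67 d8 is exactly B = 6 bytes: K' = 7a 43 c8 46 67 d8.
XOR each byte with 0x5c: 7a⊕5c=26, 43⊕5c=1f, c8⊕5c=94, 46⊕5c=1a, 67⊕5c=3b, d8⊕5c=84.

261f941a3b84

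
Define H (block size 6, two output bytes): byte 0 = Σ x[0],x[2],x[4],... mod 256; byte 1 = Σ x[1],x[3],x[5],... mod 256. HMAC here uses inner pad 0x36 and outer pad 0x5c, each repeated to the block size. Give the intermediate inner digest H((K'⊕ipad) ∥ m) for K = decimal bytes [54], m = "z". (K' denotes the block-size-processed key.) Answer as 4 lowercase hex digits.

e6a2

Key decimal bytes [54] = 36 is 1 byte ≤ B = 6; zero-pad to 6 bytes: K' = 36 00 00 00 00 00.
K' ⊕ ipad = 00 36 36 36 36 36.
Inner input = 00 36 36 36 36 36 ∥ 7a.
Inner hash: even-index sum = 230 mod 256 = 230; odd-index sum = 162 mod 256 = 162 → e6 a2.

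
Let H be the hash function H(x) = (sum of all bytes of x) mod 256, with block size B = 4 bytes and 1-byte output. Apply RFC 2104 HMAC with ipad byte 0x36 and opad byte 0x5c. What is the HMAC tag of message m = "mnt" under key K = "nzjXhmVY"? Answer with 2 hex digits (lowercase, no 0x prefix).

8f

Key "nzjXhmVY" = 6e 7a 6a 58 68 6d 56 59 is 8 bytes > B = 4, so hash it first: H(key) = 2e, then zero-pad to 4 bytes: K' = 2e 00 00 00.
K' ⊕ ipad = 18 36 36 36.  K' ⊕ opad = 72 5c 5c 5c.
Inner input = (K'⊕ipad) ∥ m = 18 36 36 36 ∥ 6d 6e 74.
Inner hash: sum = 24+54+54+54+109+110+116 = 521; mod 256 = 9 → 09.
Outer input = (K'⊕opad) ∥ inner = 72 5c 5c 5c ∥ 09.
Outer hash (tag): sum = 114+92+92+92+9 = 399; mod 256 = 143 → 8f.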